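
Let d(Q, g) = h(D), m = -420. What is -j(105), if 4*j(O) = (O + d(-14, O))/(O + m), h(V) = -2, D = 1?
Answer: 103/1260 ≈ 0.081746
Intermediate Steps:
d(Q, g) = -2
j(O) = (-2 + O)/(4*(-420 + O)) (j(O) = ((O - 2)/(O - 420))/4 = ((-2 + O)/(-420 + O))/4 = (-2 + O)/(4*(-420 + O)))
-j(105) = -(-2 + 105)/(4*(-420 + 105)) = -103/(4*(-315)) = -(-1)*103/(4*315) = -1*(-103/1260) = 103/1260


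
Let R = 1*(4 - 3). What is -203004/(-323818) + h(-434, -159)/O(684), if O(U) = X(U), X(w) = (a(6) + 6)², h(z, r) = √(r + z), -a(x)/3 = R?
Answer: 101502/161909 + I*√593/9 ≈ 0.62691 + 2.7057*I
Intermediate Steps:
R = 1 (R = 1*1 = 1)
a(x) = -3 (a(x) = -3*1 = -3)
X(w) = 9 (X(w) = (-3 + 6)² = 3² = 9)
O(U) = 9
-203004/(-323818) + h(-434, -159)/O(684) = -203004/(-323818) + √(-159 - 434)/9 = -203004*(-1/323818) + √(-593)*(⅑) = 101502/161909 + (I*√593)*(⅑) = 101502/161909 + I*√593/9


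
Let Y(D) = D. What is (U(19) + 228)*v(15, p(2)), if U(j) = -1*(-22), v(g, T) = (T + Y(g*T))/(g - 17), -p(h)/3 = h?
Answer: 12000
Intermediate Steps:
p(h) = -3*h
v(g, T) = (T + T*g)/(-17 + g) (v(g, T) = (T + g*T)/(g - 17) = (T + T*g)/(-17 + g))
U(j) = 22
(U(19) + 228)*v(15, p(2)) = (22 + 228)*((-3*2)*(1 + 15)/(-17 + 15)) = 250*(-6*16/(-2)) = 250*(-6*(-½)*16) = 250*48 = 12000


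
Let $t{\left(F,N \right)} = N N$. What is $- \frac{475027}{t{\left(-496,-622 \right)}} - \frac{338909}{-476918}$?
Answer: $- \frac{47715228615}{92255971756} \approx -0.5172$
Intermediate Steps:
$t{\left(F,N \right)} = N^{2}$
$- \frac{475027}{t{\left(-496,-622 \right)}} - \frac{338909}{-476918} = - \frac{475027}{\left(-622\right)^{2}} - \frac{338909}{-476918} = - \frac{475027}{386884} - - \frac{338909}{476918} = \left(-475027\right) \frac{1}{386884} + \frac{338909}{476918} = - \frac{475027}{386884} + \frac{338909}{476918} = - \frac{47715228615}{92255971756}$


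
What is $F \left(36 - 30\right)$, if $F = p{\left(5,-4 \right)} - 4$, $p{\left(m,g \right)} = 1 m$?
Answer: $6$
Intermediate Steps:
$p{\left(m,g \right)} = m$
$F = 1$ ($F = 5 - 4 = 1$)
$F \left(36 - 30\right) = 1 \left(36 - 30\right) = 1 \cdot 6 = 6$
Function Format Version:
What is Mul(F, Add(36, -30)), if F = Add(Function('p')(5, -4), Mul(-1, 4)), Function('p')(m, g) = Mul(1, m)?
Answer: 6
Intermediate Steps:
Function('p')(m, g) = m
F = 1 (F = Add(5, Mul(-1, 4)) = Add(5, -4) = 1)
Mul(F, Add(36, -30)) = Mul(1, Add(36, -30)) = Mul(1, 6) = 6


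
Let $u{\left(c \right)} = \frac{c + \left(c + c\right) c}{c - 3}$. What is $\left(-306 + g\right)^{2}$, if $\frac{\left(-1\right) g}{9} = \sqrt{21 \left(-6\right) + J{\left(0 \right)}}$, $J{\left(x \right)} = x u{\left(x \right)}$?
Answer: $83430 + 16524 i \sqrt{14} \approx 83430.0 + 61827.0 i$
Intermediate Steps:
$u{\left(c \right)} = \frac{c + 2 c^{2}}{-3 + c}$ ($u{\left(c \right)} = \frac{c + 2 c c}{-3 + c} = \frac{c + 2 c^{2}}{-3 + c}$)
$J{\left(x \right)} = \frac{x^{2} \left(1 + 2 x\right)}{-3 + x}$ ($J{\left(x \right)} = x \frac{x \left(1 + 2 x\right)}{-3 + x} = \frac{x^{2} \left(1 + 2 x\right)}{-3 + x}$)
$g = - 27 i \sqrt{14}$ ($g = - 9 \sqrt{21 \left(-6\right) + \frac{0^{2} \left(1 + 2 \cdot 0\right)}{-3 + 0}} = - 9 \sqrt{-126 + \frac{0 \left(1 + 0\right)}{-3}} = - 9 \sqrt{-126 + 0 \left(- \frac{1}{3}\right) 1} = - 9 \sqrt{-126 + 0} = - 9 \sqrt{-126} = - 9 \cdot 3 i \sqrt{14} = - 27 i \sqrt{14} \approx - 101.02 i$)
$\left(-306 + g\right)^{2} = \left(-306 - 27 i \sqrt{14}\right)^{2}$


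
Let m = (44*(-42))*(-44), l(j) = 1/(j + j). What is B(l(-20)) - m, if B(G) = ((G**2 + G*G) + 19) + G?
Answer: -65034419/800 ≈ -81293.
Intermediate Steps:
l(j) = 1/(2*j)
m = 81312 (m = -1848*(-44) = 81312)
B(G) = 19 + G + 2*G**2 (B(G) = ((G**2 + G**2) + 19) + G = (2*G**2 + 19) + G = (19 + 2*G**2) + G = 19 + G + 2*G**2)
B(l(-20)) - m = (19 + (1/2)/(-20) + 2*((1/2)/(-20))**2) - 1*81312 = (19 + (1/2)*(-1/20) + 2*((1/2)*(-1/20))**2) - 81312 = (19 - 1/40 + 2*(-1/40)**2) - 81312 = (19 - 1/40 + 2*(1/1600)) - 81312 = (19 - 1/40 + 1/800) - 81312 = 15181/800 - 81312 = -65034419/800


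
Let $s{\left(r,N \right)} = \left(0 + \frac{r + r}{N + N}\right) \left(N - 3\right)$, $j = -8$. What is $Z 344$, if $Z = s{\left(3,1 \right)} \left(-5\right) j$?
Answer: $-82560$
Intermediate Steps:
$s{\left(r,N \right)} = \frac{r \left(-3 + N\right)}{N}$ ($s{\left(r,N \right)} = \left(0 + \frac{2 r}{2 N}\right) \left(-3 + N\right) = \left(0 + 2 r \frac{1}{2 N}\right) \left(-3 + N\right) = \left(0 + \frac{r}{N}\right) \left(-3 + N\right) = \frac{r}{N} \left(-3 + N\right) = \frac{r \left(-3 + N\right)}{N}$)
$Z = -240$ ($Z = \frac{3 \left(-3 + 1\right)}{1} \left(-5\right) \left(-8\right) = 3 \cdot 1 \left(-2\right) \left(-5\right) \left(-8\right) = \left(-6\right) \left(-5\right) \left(-8\right) = 30 \left(-8\right) = -240$)
$Z 344 = \left(-240\right) 344 = -82560$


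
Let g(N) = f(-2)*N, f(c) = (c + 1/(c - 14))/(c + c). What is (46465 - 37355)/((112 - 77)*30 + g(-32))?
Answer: 18220/2067 ≈ 8.8147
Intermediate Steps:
f(c) = (c + 1/(-14 + c))/(2*c) (f(c) = (c + 1/(-14 + c))/((2*c)) = (c + 1/(-14 + c))*(1/(2*c)) = (c + 1/(-14 + c))/(2*c))
g(N) = 33*N/64 (g(N) = ((½)*(1 + (-2)² - 14*(-2))/(-2*(-14 - 2)))*N = ((½)*(-½)*(1 + 4 + 28)/(-16))*N = ((½)*(-½)*(-1/16)*33)*N = 33*N/64)
(46465 - 37355)/((112 - 77)*30 + g(-32)) = (46465 - 37355)/((112 - 77)*30 + (33/64)*(-32)) = 9110/(35*30 - 33/2) = 9110/(1050 - 33/2) = 9110/(2067/2) = 9110*(2/2067) = 18220/2067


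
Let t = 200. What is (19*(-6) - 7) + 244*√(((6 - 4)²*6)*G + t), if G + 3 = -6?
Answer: -121 + 976*I ≈ -121.0 + 976.0*I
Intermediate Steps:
G = -9 (G = -3 - 6 = -9)
(19*(-6) - 7) + 244*√(((6 - 4)²*6)*G + t) = (19*(-6) - 7) + 244*√(((6 - 4)²*6)*(-9) + 200) = (-114 - 7) + 244*√((2²*6)*(-9) + 200) = -121 + 244*√((4*6)*(-9) + 200) = -121 + 244*√(24*(-9) + 200) = -121 + 244*√(-216 + 200) = -121 + 244*√(-16) = -121 + 244*(4*I) = -121 + 976*I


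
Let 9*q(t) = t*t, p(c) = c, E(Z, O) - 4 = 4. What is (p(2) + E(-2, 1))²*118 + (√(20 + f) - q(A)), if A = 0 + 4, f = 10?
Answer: 106184/9 + √30 ≈ 11804.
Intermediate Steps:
E(Z, O) = 8 (E(Z, O) = 4 + 4 = 8)
A = 4
q(t) = t²/9 (q(t) = (t*t)/9 = t²/9)
(p(2) + E(-2, 1))²*118 + (√(20 + f) - q(A)) = (2 + 8)²*118 + (√(20 + 10) - 4²/9) = 10²*118 + (√30 - 16/9) = 100*118 + (√30 - 1*16/9) = 11800 + (√30 - 16/9) = 11800 + (-16/9 + √30) = 106184/9 + √30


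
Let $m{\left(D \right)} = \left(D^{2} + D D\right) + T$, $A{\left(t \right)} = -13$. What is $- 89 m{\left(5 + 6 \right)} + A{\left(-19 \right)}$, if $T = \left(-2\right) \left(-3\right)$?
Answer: $-22085$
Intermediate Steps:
$T = 6$
$m{\left(D \right)} = 6 + 2 D^{2}$ ($m{\left(D \right)} = \left(D^{2} + D D\right) + 6 = \left(D^{2} + D^{2}\right) + 6 = 2 D^{2} + 6 = 6 + 2 D^{2}$)
$- 89 m{\left(5 + 6 \right)} + A{\left(-19 \right)} = - 89 \left(6 + 2 \left(5 + 6\right)^{2}\right) - 13 = - 89 \left(6 + 2 \cdot 11^{2}\right) - 13 = - 89 \left(6 + 2 \cdot 121\right) - 13 = - 89 \left(6 + 242\right) - 13 = \left(-89\right) 248 - 13 = -22072 - 13 = -22085$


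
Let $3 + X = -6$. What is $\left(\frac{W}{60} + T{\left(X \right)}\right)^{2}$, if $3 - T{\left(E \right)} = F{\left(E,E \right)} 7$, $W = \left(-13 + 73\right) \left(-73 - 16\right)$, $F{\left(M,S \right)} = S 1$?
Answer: $529$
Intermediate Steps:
$X = -9$ ($X = -3 - 6 = -9$)
$F{\left(M,S \right)} = S$
$W = -5340$ ($W = 60 \left(-89\right) = -5340$)
$T{\left(E \right)} = 3 - 7 E$ ($T{\left(E \right)} = 3 - E 7 = 3 - 7 E$)
$\left(\frac{W}{60} + T{\left(X \right)}\right)^{2} = \left(- \frac{5340}{60} + \left(3 - -63\right)\right)^{2} = \left(\left(-5340\right) \frac{1}{60} + \left(3 + 63\right)\right)^{2} = \left(-89 + 66\right)^{2} = \left(-23\right)^{2} = 529$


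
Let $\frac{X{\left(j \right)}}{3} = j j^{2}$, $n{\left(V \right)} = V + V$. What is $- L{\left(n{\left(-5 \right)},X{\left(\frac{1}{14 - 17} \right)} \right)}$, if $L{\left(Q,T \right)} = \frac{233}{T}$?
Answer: $2097$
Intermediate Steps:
$n{\left(V \right)} = 2 V$
$X{\left(j \right)} = 3 j^{3}$ ($X{\left(j \right)} = 3 j j^{2} = 3 j^{3}$)
$- L{\left(n{\left(-5 \right)},X{\left(\frac{1}{14 - 17} \right)} \right)} = - \frac{233}{3 \left(\frac{1}{14 - 17}\right)^{3}} = - \frac{233}{3 \left(\frac{1}{-3}\right)^{3}} = - \frac{233}{3 \left(- \frac{1}{3}\right)^{3}} = - \frac{233}{3 \left(- \frac{1}{27}\right)} = - \frac{233}{- \frac{1}{9}} = - 233 \left(-9\right) = \left(-1\right) \left(-2097\right) = 2097$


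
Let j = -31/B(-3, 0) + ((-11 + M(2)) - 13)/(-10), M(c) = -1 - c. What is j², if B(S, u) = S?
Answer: 152881/900 ≈ 169.87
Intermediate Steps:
j = 391/30 (j = -31/(-3) + ((-11 + (-1 - 1*2)) - 13)/(-10) = -31*(-⅓) + ((-11 + (-1 - 2)) - 13)*(-⅒) = 31/3 + ((-11 - 3) - 13)*(-⅒) = 31/3 + (-14 - 13)*(-⅒) = 31/3 - 27*(-⅒) = 31/3 + 27/10 = 391/30 ≈ 13.033)
j² = (391/30)² = 152881/900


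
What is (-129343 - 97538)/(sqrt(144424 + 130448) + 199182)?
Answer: -7531768557/6612199042 + 75627*sqrt(68718)/6612199042 ≈ -1.1361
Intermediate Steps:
(-129343 - 97538)/(sqrt(144424 + 130448) + 199182) = -226881/(sqrt(274872) + 199182) = -226881/(2*sqrt(68718) + 199182) = -226881/(199182 + 2*sqrt(68718))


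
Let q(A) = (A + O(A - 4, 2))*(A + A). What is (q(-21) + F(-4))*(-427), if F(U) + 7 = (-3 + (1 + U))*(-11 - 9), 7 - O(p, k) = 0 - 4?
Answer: -227591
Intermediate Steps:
O(p, k) = 11 (O(p, k) = 7 - (0 - 4) = 7 - 1*(-4) = 7 + 4 = 11)
q(A) = 2*A*(11 + A) (q(A) = (A + 11)*(A + A) = (11 + A)*(2*A) = 2*A*(11 + A))
F(U) = 33 - 20*U (F(U) = -7 + (-3 + (1 + U))*(-11 - 9) = -7 + (-2 + U)*(-20) = -7 + (40 - 20*U) = 33 - 20*U)
(q(-21) + F(-4))*(-427) = (2*(-21)*(11 - 21) + (33 - 20*(-4)))*(-427) = (2*(-21)*(-10) + (33 + 80))*(-427) = (420 + 113)*(-427) = 533*(-427) = -227591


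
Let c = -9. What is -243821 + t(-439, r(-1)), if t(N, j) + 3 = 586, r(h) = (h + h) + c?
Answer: -243238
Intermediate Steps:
r(h) = -9 + 2*h (r(h) = (h + h) - 9 = 2*h - 9 = -9 + 2*h)
t(N, j) = 583 (t(N, j) = -3 + 586 = 583)
-243821 + t(-439, r(-1)) = -243821 + 583 = -243238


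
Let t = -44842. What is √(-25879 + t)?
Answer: I*√70721 ≈ 265.93*I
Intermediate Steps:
√(-25879 + t) = √(-25879 - 44842) = √(-70721) = I*√70721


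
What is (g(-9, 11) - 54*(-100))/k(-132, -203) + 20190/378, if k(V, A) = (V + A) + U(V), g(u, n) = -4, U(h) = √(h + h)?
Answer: 264642905/7086807 - 10792*I*√66/112489 ≈ 37.343 - 0.77941*I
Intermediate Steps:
U(h) = √2*√h (U(h) = √(2*h) = √2*√h)
k(V, A) = A + V + √2*√V (k(V, A) = (V + A) + √2*√V = (A + V) + √2*√V = A + V + √2*√V)
(g(-9, 11) - 54*(-100))/k(-132, -203) + 20190/378 = (-4 - 54*(-100))/(-203 - 132 + √2*√(-132)) + 20190/378 = (-4 + 5400)/(-203 - 132 + √2*(2*I*√33)) + 20190*(1/378) = 5396/(-203 - 132 + 2*I*√66) + 3365/63 = 5396/(-335 + 2*I*√66) + 3365/63 = 3365/63 + 5396/(-335 + 2*I*√66)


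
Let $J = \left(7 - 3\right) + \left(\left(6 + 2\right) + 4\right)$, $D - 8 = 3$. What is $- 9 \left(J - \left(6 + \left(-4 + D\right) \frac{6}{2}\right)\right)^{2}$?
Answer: $-1089$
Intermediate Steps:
$D = 11$ ($D = 8 + 3 = 11$)
$J = 16$ ($J = 4 + \left(8 + 4\right) = 4 + 12 = 16$)
$- 9 \left(J - \left(6 + \left(-4 + D\right) \frac{6}{2}\right)\right)^{2} = - 9 \left(16 - \left(6 + \left(-4 + 11\right) \frac{6}{2}\right)\right)^{2} = - 9 \left(16 - \left(6 + 7 \cdot 6 \cdot \frac{1}{2}\right)\right)^{2} = - 9 \left(16 - \left(6 + 7 \cdot 3\right)\right)^{2} = - 9 \left(16 - 27\right)^{2} = - 9 \left(-11\right)^{2} = \left(-9\right) 121 = -1089$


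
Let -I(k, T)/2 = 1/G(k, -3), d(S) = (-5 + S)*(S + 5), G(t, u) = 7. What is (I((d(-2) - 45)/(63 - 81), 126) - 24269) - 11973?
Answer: -253696/7 ≈ -36242.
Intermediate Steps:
d(S) = (-5 + S)*(5 + S)
I(k, T) = -2/7
(I((d(-2) - 45)/(63 - 81), 126) - 24269) - 11973 = (-2/7 - 24269) - 11973 = -169885/7 - 11973 = -253696/7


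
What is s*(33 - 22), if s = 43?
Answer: 473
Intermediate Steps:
s*(33 - 22) = 43*(33 - 22) = 43*11 = 473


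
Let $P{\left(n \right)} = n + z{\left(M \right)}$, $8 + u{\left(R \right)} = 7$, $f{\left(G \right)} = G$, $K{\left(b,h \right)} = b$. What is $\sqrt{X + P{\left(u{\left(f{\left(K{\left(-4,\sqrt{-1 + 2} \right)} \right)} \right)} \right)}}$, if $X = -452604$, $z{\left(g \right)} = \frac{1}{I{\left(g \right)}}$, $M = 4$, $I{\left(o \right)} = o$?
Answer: $\frac{i \sqrt{1810419}}{2} \approx 672.76 i$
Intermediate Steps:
$u{\left(R \right)} = -1$ ($u{\left(R \right)} = -8 + 7 = -1$)
$z{\left(g \right)} = \frac{1}{g}$
$P{\left(n \right)} = \frac{1}{4} + n$ ($P{\left(n \right)} = n + \frac{1}{4} = \frac{1}{4} + n$)
$\sqrt{X + P{\left(u{\left(f{\left(K{\left(-4,\sqrt{-1 + 2} \right)} \right)} \right)} \right)}} = \sqrt{-452604 + \left(\frac{1}{4} - 1\right)} = \sqrt{-452604 - \frac{3}{4}} = \sqrt{- \frac{1810419}{4}} = \frac{i \sqrt{1810419}}{2}$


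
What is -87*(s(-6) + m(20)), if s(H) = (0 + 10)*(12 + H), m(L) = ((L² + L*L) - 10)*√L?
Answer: -5220 - 137460*√5 ≈ -3.1259e+5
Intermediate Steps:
m(L) = √L*(-10 + 2*L²) (m(L) = ((L² + L²) - 10)*√L = (2*L² - 10)*√L = (-10 + 2*L²)*√L = √L*(-10 + 2*L²))
s(H) = 120 + 10*H (s(H) = 10*(12 + H) = 120 + 10*H)
-87*(s(-6) + m(20)) = -87*((120 + 10*(-6)) + 2*√20*(-5 + 20²)) = -87*((120 - 60) + 2*(2*√5)*(-5 + 400)) = -87*(60 + 2*(2*√5)*395) = -87*(60 + 1580*√5) = -5220 - 137460*√5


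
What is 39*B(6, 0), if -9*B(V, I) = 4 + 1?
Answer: -65/3 ≈ -21.667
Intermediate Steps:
B(V, I) = -5/9 (B(V, I) = -(4 + 1)/9 = -⅑*5 = -5/9)
39*B(6, 0) = 39*(-5/9) = -65/3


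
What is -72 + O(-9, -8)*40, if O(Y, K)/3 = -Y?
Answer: 1008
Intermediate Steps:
O(Y, K) = -3*Y (O(Y, K) = 3*(-Y) = -3*Y)
-72 + O(-9, -8)*40 = -72 - 3*(-9)*40 = -72 + 27*40 = -72 + 1080 = 1008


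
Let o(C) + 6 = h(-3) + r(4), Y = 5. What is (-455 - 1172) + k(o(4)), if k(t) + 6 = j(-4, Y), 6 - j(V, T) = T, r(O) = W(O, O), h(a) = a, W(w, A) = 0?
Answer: -1632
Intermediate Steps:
r(O) = 0
j(V, T) = 6 - T
o(C) = -9 (o(C) = -6 + (-3 + 0) = -6 - 3 = -9)
k(t) = -5 (k(t) = -6 + (6 - 1*5) = -6 + (6 - 5) = -6 + 1 = -5)
(-455 - 1172) + k(o(4)) = (-455 - 1172) - 5 = -1627 - 5 = -1632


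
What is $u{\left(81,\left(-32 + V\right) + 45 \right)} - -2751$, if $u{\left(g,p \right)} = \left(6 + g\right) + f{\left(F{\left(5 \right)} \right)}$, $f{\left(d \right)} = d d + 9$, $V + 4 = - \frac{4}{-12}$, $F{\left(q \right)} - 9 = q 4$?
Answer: $3688$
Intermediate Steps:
$F{\left(q \right)} = 9 + 4 q$ ($F{\left(q \right)} = 9 + q 4 = 9 + 4 q$)
$V = - \frac{11}{3}$ ($V = -4 - \frac{4}{-12} = -4 - - \frac{1}{3} = -4 + \frac{1}{3} = - \frac{11}{3} \approx -3.6667$)
$f{\left(d \right)} = 9 + d^{2}$ ($f{\left(d \right)} = d^{2} + 9 = 9 + d^{2}$)
$u{\left(g,p \right)} = 856 + g$ ($u{\left(g,p \right)} = \left(6 + g\right) + \left(9 + \left(9 + 4 \cdot 5\right)^{2}\right) = \left(6 + g\right) + \left(9 + \left(9 + 20\right)^{2}\right) = \left(6 + g\right) + \left(9 + 29^{2}\right) = \left(6 + g\right) + \left(9 + 841\right) = \left(6 + g\right) + 850 = 856 + g$)
$u{\left(81,\left(-32 + V\right) + 45 \right)} - -2751 = \left(856 + 81\right) - -2751 = 937 + 2751 = 3688$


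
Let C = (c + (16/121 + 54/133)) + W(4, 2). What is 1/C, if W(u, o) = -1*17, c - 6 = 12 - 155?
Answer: -16093/2469660 ≈ -0.0065163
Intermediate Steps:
c = -137 (c = 6 + (12 - 155) = 6 - 143 = -137)
W(u, o) = -17
C = -2469660/16093 (C = (-137 + (16/121 + 54/133)) - 17 = (-137 + 8662/16093) - 17 = -2196079/16093 - 17 = -2469660/16093 ≈ -153.46)
1/C = 1/(-2469660/16093) = -16093/2469660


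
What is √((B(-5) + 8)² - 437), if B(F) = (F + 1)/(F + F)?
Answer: I*√9161/5 ≈ 19.143*I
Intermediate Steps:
B(F) = (1 + F)/(2*F) (B(F) = (1 + F)/((2*F)) = (1 + F)*(1/(2*F)) = (1 + F)/(2*F))
√((B(-5) + 8)² - 437) = √(((½)*(1 - 5)/(-5) + 8)² - 437) = √(((½)*(-⅕)*(-4) + 8)² - 437) = √((⅖ + 8)² - 437) = √((42/5)² - 437) = √(1764/25 - 437) = √(-9161/25) = I*√9161/5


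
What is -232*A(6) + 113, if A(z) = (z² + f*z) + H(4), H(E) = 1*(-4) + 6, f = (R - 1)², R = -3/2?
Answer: -17403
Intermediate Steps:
R = -3/2 (R = -3*½ = -3/2 ≈ -1.5000)
f = 25/4 (f = (-3/2 - 1)² = (-5/2)² = 25/4 ≈ 6.2500)
H(E) = 2 (H(E) = -4 + 6 = 2)
A(z) = 2 + z² + 25*z/4 (A(z) = (z² + 25*z/4) + 2 = 2 + z² + 25*z/4)
-232*A(6) + 113 = -232*(2 + 6² + (25/4)*6) + 113 = -232*(2 + 36 + 75/2) + 113 = -232*151/2 + 113 = -17516 + 113 = -17403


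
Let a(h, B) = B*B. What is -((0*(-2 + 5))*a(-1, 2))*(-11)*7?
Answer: 0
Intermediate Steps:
a(h, B) = B²
-((0*(-2 + 5))*a(-1, 2))*(-11)*7 = -((0*(-2 + 5))*2²)*(-11)*7 = -((0*3)*4)*(-11)*7 = -(0*4)*(-11)*7 = -0*(-11)*7 = -0*7 = -1*0 = 0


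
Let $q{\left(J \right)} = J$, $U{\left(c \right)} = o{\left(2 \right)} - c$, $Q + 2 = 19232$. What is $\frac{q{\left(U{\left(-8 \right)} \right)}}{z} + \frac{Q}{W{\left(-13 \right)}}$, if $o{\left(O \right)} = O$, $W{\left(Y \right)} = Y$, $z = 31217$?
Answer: $- \frac{600302780}{405821} \approx -1479.2$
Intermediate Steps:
$Q = 19230$ ($Q = -2 + 19232 = 19230$)
$U{\left(c \right)} = 2 - c$
$\frac{q{\left(U{\left(-8 \right)} \right)}}{z} + \frac{Q}{W{\left(-13 \right)}} = \frac{2 - -8}{31217} + \frac{19230}{-13} = \left(2 + 8\right) \frac{1}{31217} + 19230 \left(- \frac{1}{13}\right) = 10 \cdot \frac{1}{31217} - \frac{19230}{13} = \frac{10}{31217} - \frac{19230}{13} = - \frac{600302780}{405821}$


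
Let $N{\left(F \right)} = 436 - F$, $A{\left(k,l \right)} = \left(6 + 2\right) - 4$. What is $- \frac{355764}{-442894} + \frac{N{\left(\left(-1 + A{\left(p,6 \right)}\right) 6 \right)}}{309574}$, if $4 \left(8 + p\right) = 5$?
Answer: $\frac{27580103557}{34277116789} \approx 0.80462$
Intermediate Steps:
$p = - \frac{27}{4}$ ($p = -8 + \frac{1}{4} \cdot 5 = -8 + \frac{5}{4} = - \frac{27}{4} \approx -6.75$)
$A{\left(k,l \right)} = 4$ ($A{\left(k,l \right)} = 8 - 4 = 4$)
$- \frac{355764}{-442894} + \frac{N{\left(\left(-1 + A{\left(p,6 \right)}\right) 6 \right)}}{309574} = - \frac{355764}{-442894} + \frac{436 - \left(-1 + 4\right) 6}{309574} = \left(-355764\right) \left(- \frac{1}{442894}\right) + \left(436 - 3 \cdot 6\right) \frac{1}{309574} = \frac{177882}{221447} + \left(436 - 18\right) \frac{1}{309574} = \frac{177882}{221447} + 418 \cdot \frac{1}{309574} = \frac{177882}{221447} + \frac{209}{154787} = \frac{27580103557}{34277116789}$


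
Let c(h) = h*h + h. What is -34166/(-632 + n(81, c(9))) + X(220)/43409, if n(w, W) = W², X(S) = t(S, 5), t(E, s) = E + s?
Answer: -740715797/162089206 ≈ -4.5698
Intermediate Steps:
c(h) = h + h² (c(h) = h² + h = h + h²)
X(S) = 5 + S (X(S) = S + 5 = 5 + S)
-34166/(-632 + n(81, c(9))) + X(220)/43409 = -34166/(-632 + (9*(1 + 9))²) + (5 + 220)/43409 = -34166/(-632 + (9*10)²) + 225*(1/43409) = -34166/(-632 + 90²) + 225/43409 = -34166/(-632 + 8100) + 225/43409 = -34166/7468 + 225/43409 = -34166*1/7468 + 225/43409 = -17083/3734 + 225/43409 = -740715797/162089206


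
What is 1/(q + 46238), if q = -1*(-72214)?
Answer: 1/118452 ≈ 8.4422e-6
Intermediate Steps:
q = 72214
1/(q + 46238) = 1/(72214 + 46238) = 1/118452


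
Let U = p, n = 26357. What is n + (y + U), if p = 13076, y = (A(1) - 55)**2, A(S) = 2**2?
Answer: 42034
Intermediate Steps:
A(S) = 4
y = 2601 (y = (4 - 55)**2 = (-51)**2 = 2601)
U = 13076
n + (y + U) = 26357 + (2601 + 13076) = 26357 + 15677 = 42034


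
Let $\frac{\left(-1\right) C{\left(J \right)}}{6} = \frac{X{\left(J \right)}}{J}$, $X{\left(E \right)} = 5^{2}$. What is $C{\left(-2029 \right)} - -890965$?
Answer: $\frac{1807768135}{2029} \approx 8.9097 \cdot 10^{5}$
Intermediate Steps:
$X{\left(E \right)} = 25$
$C{\left(J \right)} = - \frac{150}{J}$ ($C{\left(J \right)} = - 6 \frac{25}{J} = - \frac{150}{J}$)
$C{\left(-2029 \right)} - -890965 = - \frac{150}{-2029} - -890965 = \left(-150\right) \left(- \frac{1}{2029}\right) + 890965 = \frac{150}{2029} + 890965 = \frac{1807768135}{2029}$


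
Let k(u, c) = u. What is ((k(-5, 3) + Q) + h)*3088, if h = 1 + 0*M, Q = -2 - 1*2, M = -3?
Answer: -24704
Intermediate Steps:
Q = -4 (Q = -2 - 2 = -4)
h = 1 (h = 1 + 0*(-3) = 1 + 0 = 1)
((k(-5, 3) + Q) + h)*3088 = ((-5 - 4) + 1)*3088 = (-9 + 1)*3088 = -8*3088 = -24704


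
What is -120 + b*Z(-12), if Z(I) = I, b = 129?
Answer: -1668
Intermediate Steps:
-120 + b*Z(-12) = -120 + 129*(-12) = -120 - 1548 = -1668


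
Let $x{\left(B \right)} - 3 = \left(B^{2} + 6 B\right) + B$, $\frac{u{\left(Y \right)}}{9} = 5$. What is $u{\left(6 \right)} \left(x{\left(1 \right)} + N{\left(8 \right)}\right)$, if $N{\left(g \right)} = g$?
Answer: $855$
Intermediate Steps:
$u{\left(Y \right)} = 45$ ($u{\left(Y \right)} = 9 \cdot 5 = 45$)
$x{\left(B \right)} = 3 + B^{2} + 7 B$ ($x{\left(B \right)} = 3 + \left(\left(B^{2} + 6 B\right) + B\right) = 3 + \left(B^{2} + 7 B\right) = 3 + B^{2} + 7 B$)
$u{\left(6 \right)} \left(x{\left(1 \right)} + N{\left(8 \right)}\right) = 45 \left(\left(3 + 1^{2} + 7 \cdot 1\right) + 8\right) = 45 \left(\left(3 + 1 + 7\right) + 8\right) = 45 \left(11 + 8\right) = 45 \cdot 19 = 855$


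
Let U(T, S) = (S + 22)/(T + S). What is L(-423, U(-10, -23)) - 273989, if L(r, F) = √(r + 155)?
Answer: -273989 + 2*I*√67 ≈ -2.7399e+5 + 16.371*I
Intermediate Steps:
U(T, S) = (22 + S)/(S + T)
L(r, F) = √(155 + r)
L(-423, U(-10, -23)) - 273989 = √(155 - 423) - 273989 = √(-268) - 273989 = 2*I*√67 - 273989 = -273989 + 2*I*√67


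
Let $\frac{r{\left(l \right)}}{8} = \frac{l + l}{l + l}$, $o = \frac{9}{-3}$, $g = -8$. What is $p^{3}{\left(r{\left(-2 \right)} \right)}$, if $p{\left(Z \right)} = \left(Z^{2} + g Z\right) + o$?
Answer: $-27$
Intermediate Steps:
$o = -3$ ($o = 9 \left(- \frac{1}{3}\right) = -3$)
$r{\left(l \right)} = 8$ ($r{\left(l \right)} = 8 \frac{l + l}{l + l} = 8 \frac{2 l}{2 l} = 8 \cdot 2 l \frac{1}{2 l} = 8 \cdot 1 = 8$)
$p{\left(Z \right)} = -3 + Z^{2} - 8 Z$ ($p{\left(Z \right)} = \left(Z^{2} - 8 Z\right) - 3 = -3 + Z^{2} - 8 Z$)
$p^{3}{\left(r{\left(-2 \right)} \right)} = \left(-3 + 8^{2} - 64\right)^{3} = \left(-3 + 64 - 64\right)^{3} = \left(-3\right)^{3} = -27$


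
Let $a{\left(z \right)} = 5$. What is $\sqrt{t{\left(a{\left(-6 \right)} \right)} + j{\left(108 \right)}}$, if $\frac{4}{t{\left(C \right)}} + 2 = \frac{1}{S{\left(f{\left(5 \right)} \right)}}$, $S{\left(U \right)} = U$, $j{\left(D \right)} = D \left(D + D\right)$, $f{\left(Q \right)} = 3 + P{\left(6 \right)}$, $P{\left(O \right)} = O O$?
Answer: $\frac{10 \sqrt{1382997}}{77} \approx 152.73$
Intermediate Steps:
$P{\left(O \right)} = O^{2}$
$f{\left(Q \right)} = 39$ ($f{\left(Q \right)} = 3 + 6^{2} = 3 + 36 = 39$)
$j{\left(D \right)} = 2 D^{2}$ ($j{\left(D \right)} = D 2 D = 2 D^{2}$)
$t{\left(C \right)} = - \frac{156}{77}$ ($t{\left(C \right)} = \frac{4}{-2 + \frac{1}{39}} = \frac{4}{- \frac{77}{39}} = 4 \left(- \frac{39}{77}\right) = - \frac{156}{77}$)
$\sqrt{t{\left(a{\left(-6 \right)} \right)} + j{\left(108 \right)}} = \sqrt{- \frac{156}{77} + 2 \cdot 108^{2}} = \sqrt{- \frac{156}{77} + 2 \cdot 11664} = \sqrt{- \frac{156}{77} + 23328} = \sqrt{\frac{1796100}{77}} = \frac{10 \sqrt{1382997}}{77}$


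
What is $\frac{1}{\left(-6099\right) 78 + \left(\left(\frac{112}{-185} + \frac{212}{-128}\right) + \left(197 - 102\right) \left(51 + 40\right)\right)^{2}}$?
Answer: $\frac{35046400}{2601186007129321} \approx 1.3473 \cdot 10^{-8}$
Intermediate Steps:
$\frac{1}{\left(-6099\right) 78 + \left(\left(\frac{112}{-185} + \frac{212}{-128}\right) + \left(197 - 102\right) \left(51 + 40\right)\right)^{2}} = \frac{1}{-475722 + \left(\left(112 \left(- \frac{1}{185}\right) + 212 \left(- \frac{1}{128}\right)\right) + 95 \cdot 91\right)^{2}} = \frac{1}{-475722 + \left(\left(- \frac{112}{185} - \frac{53}{32}\right) + 8645\right)^{2}} = \frac{1}{-475722 + \left(- \frac{13389}{5920} + 8645\right)^{2}} = \frac{1}{-475722 + \left(\frac{51165011}{5920}\right)^{2}} = \frac{1}{-475722 + \frac{2617858350630121}{35046400}} = \frac{1}{\frac{2601186007129321}{35046400}} = \frac{35046400}{2601186007129321}$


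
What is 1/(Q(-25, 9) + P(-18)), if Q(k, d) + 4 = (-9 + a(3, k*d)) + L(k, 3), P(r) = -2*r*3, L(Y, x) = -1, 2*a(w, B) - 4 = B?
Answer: -2/33 ≈ -0.060606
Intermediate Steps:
a(w, B) = 2 + B/2
P(r) = -6*r
Q(k, d) = -12 + d*k/2 (Q(k, d) = -4 + ((-9 + (2 + (k*d)/2)) - 1) = -4 + ((-9 + (2 + (d*k)/2)) - 1) = -4 + ((-9 + (2 + d*k/2)) - 1) = -4 + ((-7 + d*k/2) - 1) = -4 + (-8 + d*k/2) = -12 + d*k/2)
1/(Q(-25, 9) + P(-18)) = 1/((-12 + (½)*9*(-25)) - 6*(-18)) = 1/((-12 - 225/2) + 108) = 1/(-249/2 + 108) = 1/(-33/2) = -2/33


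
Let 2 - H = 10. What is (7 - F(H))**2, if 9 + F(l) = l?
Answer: 576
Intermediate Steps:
H = -8 (H = 2 - 1*10 = 2 - 10 = -8)
F(l) = -9 + l
(7 - F(H))**2 = (7 - (-9 - 8))**2 = (7 - 1*(-17))**2 = (7 + 17)**2 = 24**2 = 576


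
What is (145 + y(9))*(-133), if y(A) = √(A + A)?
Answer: -19285 - 399*√2 ≈ -19849.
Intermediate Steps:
y(A) = √2*√A (y(A) = √(2*A) = √2*√A)
(145 + y(9))*(-133) = (145 + √2*√9)*(-133) = (145 + √2*3)*(-133) = (145 + 3*√2)*(-133) = -19285 - 399*√2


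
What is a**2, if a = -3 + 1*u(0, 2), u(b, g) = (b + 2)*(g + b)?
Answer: 1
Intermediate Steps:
u(b, g) = (2 + b)*(b + g)
a = 1 (a = -3 + 1*(0**2 + 2*0 + 2*2 + 0*2) = -3 + 1*(0 + 0 + 4 + 0) = -3 + 1*4 = -3 + 4 = 1)
a**2 = 1**2 = 1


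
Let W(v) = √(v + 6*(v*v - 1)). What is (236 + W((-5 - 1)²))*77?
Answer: 18172 + 77*√7806 ≈ 24975.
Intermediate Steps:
W(v) = √(-6 + v + 6*v²) (W(v) = √(v + 6*(v² - 1)) = √(v + 6*(-1 + v²)) = √(v + (-6 + 6*v²)) = √(-6 + v + 6*v²))
(236 + W((-5 - 1)²))*77 = (236 + √(-6 + (-5 - 1)² + 6*((-5 - 1)²)²))*77 = (236 + √(-6 + (-6)² + 6*((-6)²)²))*77 = (236 + √(-6 + 36 + 6*36²))*77 = (236 + √(-6 + 36 + 6*1296))*77 = (236 + √(-6 + 36 + 7776))*77 = (236 + √7806)*77 = 18172 + 77*√7806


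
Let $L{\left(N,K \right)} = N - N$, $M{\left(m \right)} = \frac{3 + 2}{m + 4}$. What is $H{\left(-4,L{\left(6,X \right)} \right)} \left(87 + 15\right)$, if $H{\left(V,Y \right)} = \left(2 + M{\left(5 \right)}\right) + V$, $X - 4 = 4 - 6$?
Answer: $- \frac{442}{3} \approx -147.33$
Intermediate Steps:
$X = 2$ ($X = 4 + \left(4 - 6\right) = 4 - 2 = 2$)
$M{\left(m \right)} = \frac{5}{4 + m}$
$L{\left(N,K \right)} = 0$
$H{\left(V,Y \right)} = \frac{23}{9} + V$ ($H{\left(V,Y \right)} = \left(2 + \frac{5}{4 + 5}\right) + V = \left(2 + \frac{5}{9}\right) + V = \frac{23}{9} + V$)
$H{\left(-4,L{\left(6,X \right)} \right)} \left(87 + 15\right) = \left(\frac{23}{9} - 4\right) \left(87 + 15\right) = \left(- \frac{13}{9}\right) 102 = - \frac{442}{3}$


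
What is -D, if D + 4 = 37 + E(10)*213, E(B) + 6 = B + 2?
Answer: -1311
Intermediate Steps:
E(B) = -4 + B (E(B) = -6 + (B + 2) = -6 + (2 + B) = -4 + B)
D = 1311 (D = -4 + (37 + (-4 + 10)*213) = -4 + (37 + 6*213) = -4 + (37 + 1278) = -4 + 1315 = 1311)
-D = -1*1311 = -1311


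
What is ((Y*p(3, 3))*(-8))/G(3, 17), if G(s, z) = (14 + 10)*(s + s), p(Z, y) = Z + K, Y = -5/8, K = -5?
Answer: -5/72 ≈ -0.069444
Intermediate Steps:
Y = -5/8 (Y = -5*⅛ = -5/8 ≈ -0.62500)
p(Z, y) = -5 + Z (p(Z, y) = Z - 5 = -5 + Z)
G(s, z) = 48*s (G(s, z) = 24*(2*s) = 48*s)
((Y*p(3, 3))*(-8))/G(3, 17) = (-5*(-5 + 3)/8*(-8))/((48*3)) = (-5/8*(-2)*(-8))/144 = ((5/4)*(-8))*(1/144) = -10*1/144 = -5/72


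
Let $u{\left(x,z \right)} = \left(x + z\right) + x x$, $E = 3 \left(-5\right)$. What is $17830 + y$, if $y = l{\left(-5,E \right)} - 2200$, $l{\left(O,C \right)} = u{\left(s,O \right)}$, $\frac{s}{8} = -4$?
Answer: $16617$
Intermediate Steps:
$s = -32$ ($s = 8 \left(-4\right) = -32$)
$E = -15$
$u{\left(x,z \right)} = x + z + x^{2}$ ($u{\left(x,z \right)} = \left(x + z\right) + x^{2} = x + z + x^{2}$)
$l{\left(O,C \right)} = 992 + O$ ($l{\left(O,C \right)} = -32 + O + \left(-32\right)^{2} = -32 + O + 1024 = 992 + O$)
$y = -1213$ ($y = \left(992 - 5\right) - 2200 = 987 - 2200 = -1213$)
$17830 + y = 17830 - 1213 = 16617$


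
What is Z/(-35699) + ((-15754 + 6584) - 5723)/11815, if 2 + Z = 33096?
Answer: -922670817/421783685 ≈ -2.1875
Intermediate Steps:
Z = 33094 (Z = -2 + 33096 = 33094)
Z/(-35699) + ((-15754 + 6584) - 5723)/11815 = 33094/(-35699) + ((-15754 + 6584) - 5723)/11815 = 33094*(-1/35699) + (-9170 - 5723)*(1/11815) = -33094/35699 - 14893*1/11815 = -33094/35699 - 14893/11815 = -922670817/421783685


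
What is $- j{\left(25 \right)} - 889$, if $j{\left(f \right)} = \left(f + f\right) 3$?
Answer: $-1039$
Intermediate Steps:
$j{\left(f \right)} = 6 f$ ($j{\left(f \right)} = 2 f 3 = 6 f$)
$- j{\left(25 \right)} - 889 = - 6 \cdot 25 - 889 = \left(-1\right) 150 - 889 = -150 - 889 = -1039$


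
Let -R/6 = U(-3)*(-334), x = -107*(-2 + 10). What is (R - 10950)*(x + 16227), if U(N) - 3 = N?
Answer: -168312450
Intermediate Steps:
U(N) = 3 + N
x = -856 (x = -107*8 = -856)
R = 0 (R = -6*(3 - 3)*(-334) = -0*(-334) = -6*0 = 0)
(R - 10950)*(x + 16227) = (0 - 10950)*(-856 + 16227) = -10950*15371 = -168312450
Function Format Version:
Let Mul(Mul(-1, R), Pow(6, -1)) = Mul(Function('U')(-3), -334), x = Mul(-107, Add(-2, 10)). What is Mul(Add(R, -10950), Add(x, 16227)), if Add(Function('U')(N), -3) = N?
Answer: -168312450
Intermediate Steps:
Function('U')(N) = Add(3, N)
x = -856 (x = Mul(-107, 8) = -856)
R = 0 (R = Mul(-6, Mul(Add(3, -3), -334)) = Mul(-6, Mul(0, -334)) = Mul(-6, 0) = 0)
Mul(Add(R, -10950), Add(x, 16227)) = Mul(Add(0, -10950), Add(-856, 16227)) = Mul(-10950, 15371) = -168312450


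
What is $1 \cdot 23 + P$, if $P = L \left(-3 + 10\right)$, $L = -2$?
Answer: $9$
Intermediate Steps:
$P = -14$ ($P = - 2 \left(-3 + 10\right) = \left(-2\right) 7 = -14$)
$1 \cdot 23 + P = 1 \cdot 23 - 14 = 23 - 14 = 9$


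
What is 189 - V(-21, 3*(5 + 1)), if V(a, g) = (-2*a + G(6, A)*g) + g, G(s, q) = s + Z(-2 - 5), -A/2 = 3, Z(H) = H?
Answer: 147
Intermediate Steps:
A = -6 (A = -2*3 = -6)
G(s, q) = -7 + s (G(s, q) = s + (-2 - 5) = s - 7 = -7 + s)
V(a, g) = -2*a (V(a, g) = (-2*a + (-7 + 6)*g) + g = (-2*a - g) + g = (-g - 2*a) + g = -2*a)
189 - V(-21, 3*(5 + 1)) = 189 - (-2)*(-21) = 189 - 1*42 = 189 - 42 = 147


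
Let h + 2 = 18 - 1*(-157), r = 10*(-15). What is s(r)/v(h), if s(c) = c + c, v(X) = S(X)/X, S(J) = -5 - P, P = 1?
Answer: 8650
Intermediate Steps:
r = -150
S(J) = -6 (S(J) = -5 - 1*1 = -5 - 1 = -6)
h = 173 (h = -2 + (18 - 1*(-157)) = -2 + (18 + 157) = -2 + 175 = 173)
v(X) = -6/X
s(c) = 2*c
s(r)/v(h) = (2*(-150))/((-6/173)) = -300/((-6*1/173)) = -300/(-6/173) = -300*(-173/6) = 8650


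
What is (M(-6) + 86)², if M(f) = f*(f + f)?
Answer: 24964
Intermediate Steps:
M(f) = 2*f² (M(f) = f*(2*f) = 2*f²)
(M(-6) + 86)² = (2*(-6)² + 86)² = (2*36 + 86)² = (72 + 86)² = 158² = 24964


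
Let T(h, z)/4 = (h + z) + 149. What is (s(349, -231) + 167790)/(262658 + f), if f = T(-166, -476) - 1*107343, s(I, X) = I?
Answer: 168139/153343 ≈ 1.0965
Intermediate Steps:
T(h, z) = 596 + 4*h + 4*z (T(h, z) = 4*((h + z) + 149) = 4*(149 + h + z) = 596 + 4*h + 4*z)
f = -109315 (f = (596 + 4*(-166) + 4*(-476)) - 1*107343 = (596 - 664 - 1904) - 107343 = -1972 - 107343 = -109315)
(s(349, -231) + 167790)/(262658 + f) = (349 + 167790)/(262658 - 109315) = 168139/153343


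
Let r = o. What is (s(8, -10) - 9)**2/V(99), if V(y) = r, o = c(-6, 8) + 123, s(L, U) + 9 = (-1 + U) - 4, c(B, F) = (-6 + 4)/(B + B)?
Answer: 6534/739 ≈ 8.8417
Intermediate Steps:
c(B, F) = -1/B (c(B, F) = -2*1/(2*B) = -1/B)
s(L, U) = -14 + U (s(L, U) = -9 + ((-1 + U) - 4) = -9 + (-5 + U) = -14 + U)
o = 739/6 (o = -1/(-6) + 123 = -1*(-1/6) + 123 = 1/6 + 123 = 739/6 ≈ 123.17)
r = 739/6 ≈ 123.17
V(y) = 739/6
(s(8, -10) - 9)**2/V(99) = ((-14 - 10) - 9)**2/(739/6) = (-24 - 9)**2*(6/739) = (-33)**2*(6/739) = 1089*(6/739) = 6534/739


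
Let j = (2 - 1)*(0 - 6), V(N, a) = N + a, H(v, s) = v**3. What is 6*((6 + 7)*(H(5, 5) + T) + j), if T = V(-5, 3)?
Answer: 9558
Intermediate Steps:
T = -2 (T = -5 + 3 = -2)
j = -6 (j = 1*(-6) = -6)
6*((6 + 7)*(H(5, 5) + T) + j) = 6*((6 + 7)*(5**3 - 2) - 6) = 6*(13*(125 - 2) - 6) = 6*(13*123 - 6) = 6*(1599 - 6) = 6*1593 = 9558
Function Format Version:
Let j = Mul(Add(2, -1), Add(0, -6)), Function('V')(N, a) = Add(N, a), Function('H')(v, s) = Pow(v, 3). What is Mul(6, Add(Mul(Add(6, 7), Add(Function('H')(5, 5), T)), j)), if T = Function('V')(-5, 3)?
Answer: 9558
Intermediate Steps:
T = -2 (T = Add(-5, 3) = -2)
j = -6 (j = Mul(1, -6) = -6)
Mul(6, Add(Mul(Add(6, 7), Add(Function('H')(5, 5), T)), j)) = Mul(6, Add(Mul(Add(6, 7), Add(Pow(5, 3), -2)), -6)) = Mul(6, Add(Mul(13, Add(125, -2)), -6)) = Mul(6, Add(Mul(13, 123), -6)) = Mul(6, Add(1599, -6)) = Mul(6, 1593) = 9558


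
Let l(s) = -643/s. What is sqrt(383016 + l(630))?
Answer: sqrt(16890960590)/210 ≈ 618.88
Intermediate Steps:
sqrt(383016 + l(630)) = sqrt(383016 - 643/630) = sqrt(241299437/630) = sqrt(16890960590)/210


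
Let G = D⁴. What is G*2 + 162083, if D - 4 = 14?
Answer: 372035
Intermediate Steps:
D = 18 (D = 4 + 14 = 18)
G = 104976 (G = 18⁴ = 104976)
G*2 + 162083 = 104976*2 + 162083 = 209952 + 162083 = 372035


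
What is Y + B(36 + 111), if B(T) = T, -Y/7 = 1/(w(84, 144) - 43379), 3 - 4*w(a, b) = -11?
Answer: 1821773/12393 ≈ 147.00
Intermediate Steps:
w(a, b) = 7/2 (w(a, b) = ¾ - ¼*(-11) = ¾ + 11/4 = 7/2)
Y = 2/12393 (Y = -7/(7/2 - 43379) = -7/(-86751/2) = -7*(-2/86751) = 2/12393 ≈ 0.00016138)
Y + B(36 + 111) = 2/12393 + (36 + 111) = 2/12393 + 147 = 1821773/12393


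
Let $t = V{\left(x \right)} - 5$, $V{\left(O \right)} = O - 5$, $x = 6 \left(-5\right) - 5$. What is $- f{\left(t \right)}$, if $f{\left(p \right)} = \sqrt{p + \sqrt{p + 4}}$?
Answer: $- \sqrt{-45 + i \sqrt{41}} \approx -0.47606 - 6.7251 i$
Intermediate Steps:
$x = -35$ ($x = -30 - 5 = -35$)
$V{\left(O \right)} = -5 + O$
$t = -45$ ($t = \left(-5 - 35\right) - 5 = -40 - 5 = -45$)
$f{\left(p \right)} = \sqrt{p + \sqrt{4 + p}}$
$- f{\left(t \right)} = - \sqrt{-45 + \sqrt{4 - 45}} = - \sqrt{-45 + \sqrt{-41}} = - \sqrt{-45 + i \sqrt{41}}$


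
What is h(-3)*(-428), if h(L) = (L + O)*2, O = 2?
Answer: 856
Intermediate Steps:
h(L) = 4 + 2*L (h(L) = (L + 2)*2 = (2 + L)*2 = 4 + 2*L)
h(-3)*(-428) = (4 + 2*(-3))*(-428) = (4 - 6)*(-428) = -2*(-428) = 856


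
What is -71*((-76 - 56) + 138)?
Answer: -426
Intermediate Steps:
-71*((-76 - 56) + 138) = -71*(-132 + 138) = -71*6 = -426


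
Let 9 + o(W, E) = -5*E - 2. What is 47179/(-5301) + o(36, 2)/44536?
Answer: -110593435/12425544 ≈ -8.9005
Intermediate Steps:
o(W, E) = -11 - 5*E (o(W, E) = -9 + (-5*E - 2) = -9 + (-2 - 5*E) = -11 - 5*E)
47179/(-5301) + o(36, 2)/44536 = 47179/(-5301) + (-11 - 5*2)/44536 = 47179*(-1/5301) + (-11 - 10)*(1/44536) = -47179/5301 - 21*1/44536 = -47179/5301 - 21/44536 = -110593435/12425544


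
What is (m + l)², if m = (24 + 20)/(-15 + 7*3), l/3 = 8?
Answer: 8836/9 ≈ 981.78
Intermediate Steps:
l = 24 (l = 3*8 = 24)
m = 22/3 (m = 44/(-15 + 21) = 44/6 = 44*(⅙) = 22/3 ≈ 7.3333)
(m + l)² = (22/3 + 24)² = (94/3)² = 8836/9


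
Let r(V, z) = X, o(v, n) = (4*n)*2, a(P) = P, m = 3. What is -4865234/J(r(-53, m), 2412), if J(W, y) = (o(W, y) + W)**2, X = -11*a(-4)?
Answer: -2432617/187017800 ≈ -0.013007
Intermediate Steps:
X = 44 (X = -11*(-4) = 44)
o(v, n) = 8*n
r(V, z) = 44
J(W, y) = (W + 8*y)**2 (J(W, y) = (8*y + W)**2 = (W + 8*y)**2)
-4865234/J(r(-53, m), 2412) = -4865234/(44 + 8*2412)**2 = -4865234/(44 + 19296)**2 = -4865234/(19340**2) = -4865234/374035600 = -4865234*1/374035600 = -2432617/187017800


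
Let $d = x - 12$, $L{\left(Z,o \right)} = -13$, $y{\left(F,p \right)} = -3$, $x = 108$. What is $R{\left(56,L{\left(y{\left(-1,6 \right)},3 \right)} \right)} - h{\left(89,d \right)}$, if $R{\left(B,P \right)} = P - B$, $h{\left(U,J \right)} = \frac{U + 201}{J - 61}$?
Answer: $- \frac{541}{7} \approx -77.286$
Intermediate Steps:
$d = 96$ ($d = 108 - 12 = 96$)
$h{\left(U,J \right)} = \frac{201 + U}{-61 + J}$
$R{\left(56,L{\left(y{\left(-1,6 \right)},3 \right)} \right)} - h{\left(89,d \right)} = \left(-13 - 56\right) - \frac{201 + 89}{-61 + 96} = \left(-13 - 56\right) - \frac{1}{35} \cdot 290 = -69 - \frac{1}{35} \cdot 290 = -69 - \frac{58}{7} = - \frac{541}{7}$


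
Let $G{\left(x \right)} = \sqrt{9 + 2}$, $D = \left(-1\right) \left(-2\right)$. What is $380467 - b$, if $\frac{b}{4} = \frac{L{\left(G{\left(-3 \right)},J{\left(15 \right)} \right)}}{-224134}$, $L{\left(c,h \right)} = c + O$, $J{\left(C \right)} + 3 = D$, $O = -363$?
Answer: $\frac{42637794563}{112067} + \frac{2 \sqrt{11}}{112067} \approx 3.8047 \cdot 10^{5}$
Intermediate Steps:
$D = 2$
$G{\left(x \right)} = \sqrt{11}$
$J{\left(C \right)} = -1$ ($J{\left(C \right)} = -3 + 2 = -1$)
$L{\left(c,h \right)} = -363 + c$ ($L{\left(c,h \right)} = c - 363 = -363 + c$)
$b = \frac{726}{112067} - \frac{2 \sqrt{11}}{112067}$ ($b = 4 \frac{-363 + \sqrt{11}}{-224134} = 4 \left(-363 + \sqrt{11}\right) \left(- \frac{1}{224134}\right) = 4 \left(\frac{363}{224134} - \frac{\sqrt{11}}{224134}\right) = \frac{726}{112067} - \frac{2 \sqrt{11}}{112067} \approx 0.0064191$)
$380467 - b = 380467 - \left(\frac{726}{112067} - \frac{2 \sqrt{11}}{112067}\right) = \frac{42637794563}{112067} + \frac{2 \sqrt{11}}{112067}$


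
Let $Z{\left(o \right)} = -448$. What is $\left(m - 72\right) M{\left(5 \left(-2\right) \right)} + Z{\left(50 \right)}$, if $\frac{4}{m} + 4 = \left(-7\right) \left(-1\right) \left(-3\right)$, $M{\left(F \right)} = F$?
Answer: $\frac{1368}{5} \approx 273.6$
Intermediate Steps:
$m = - \frac{4}{25}$ ($m = \frac{4}{-4 + \left(-7\right) \left(-1\right) \left(-3\right)} = \frac{4}{-4 + 7 \left(-3\right)} = \frac{4}{-4 - 21} = \frac{4}{-25} = 4 \left(- \frac{1}{25}\right) = - \frac{4}{25} \approx -0.16$)
$\left(m - 72\right) M{\left(5 \left(-2\right) \right)} + Z{\left(50 \right)} = \left(- \frac{4}{25} - 72\right) 5 \left(-2\right) - 448 = \left(- \frac{1804}{25}\right) \left(-10\right) - 448 = \frac{3608}{5} - 448 = \frac{1368}{5}$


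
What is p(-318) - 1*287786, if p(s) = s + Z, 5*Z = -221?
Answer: -1440741/5 ≈ -2.8815e+5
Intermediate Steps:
Z = -221/5 (Z = (⅕)*(-221) = -221/5 ≈ -44.200)
p(s) = -221/5 + s (p(s) = s - 221/5 = -221/5 + s)
p(-318) - 1*287786 = (-221/5 - 318) - 1*287786 = -1811/5 - 287786 = -1440741/5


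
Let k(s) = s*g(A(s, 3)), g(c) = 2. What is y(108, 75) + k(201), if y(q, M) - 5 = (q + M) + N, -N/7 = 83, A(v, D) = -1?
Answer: 9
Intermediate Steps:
N = -581 (N = -7*83 = -581)
k(s) = 2*s (k(s) = s*2 = 2*s)
y(q, M) = -576 + M + q (y(q, M) = 5 + ((q + M) - 581) = 5 + ((M + q) - 581) = 5 + (-581 + M + q) = -576 + M + q)
y(108, 75) + k(201) = (-576 + 75 + 108) + 2*201 = -393 + 402 = 9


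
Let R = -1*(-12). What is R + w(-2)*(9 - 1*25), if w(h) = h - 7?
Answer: 156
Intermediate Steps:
R = 12
w(h) = -7 + h
R + w(-2)*(9 - 1*25) = 12 + (-7 - 2)*(9 - 1*25) = 12 - 9*(9 - 25) = 12 - 9*(-16) = 12 + 144 = 156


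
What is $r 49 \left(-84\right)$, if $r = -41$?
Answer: $168756$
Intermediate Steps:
$r 49 \left(-84\right) = \left(-41\right) 49 \left(-84\right) = \left(-2009\right) \left(-84\right) = 168756$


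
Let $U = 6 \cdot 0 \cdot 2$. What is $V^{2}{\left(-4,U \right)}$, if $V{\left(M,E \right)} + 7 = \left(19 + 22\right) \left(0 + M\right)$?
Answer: $29241$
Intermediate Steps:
$U = 0$ ($U = 6 \cdot 0 = 0$)
$V{\left(M,E \right)} = -7 + 41 M$ ($V{\left(M,E \right)} = -7 + \left(19 + 22\right) \left(0 + M\right) = -7 + 41 M$)
$V^{2}{\left(-4,U \right)} = \left(-7 + 41 \left(-4\right)\right)^{2} = \left(-7 - 164\right)^{2} = \left(-171\right)^{2} = 29241$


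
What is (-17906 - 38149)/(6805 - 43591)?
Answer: 18685/12262 ≈ 1.5238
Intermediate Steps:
(-17906 - 38149)/(6805 - 43591) = -56055/(-36786) = -56055*(-1/36786) = 18685/12262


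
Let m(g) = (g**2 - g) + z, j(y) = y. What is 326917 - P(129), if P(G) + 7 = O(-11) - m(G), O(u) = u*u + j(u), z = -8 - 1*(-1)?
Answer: 343319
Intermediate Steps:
z = -7 (z = -8 + 1 = -7)
O(u) = u + u**2 (O(u) = u*u + u = u**2 + u = u + u**2)
m(g) = -7 + g**2 - g (m(g) = (g**2 - g) - 7 = -7 + g**2 - g)
P(G) = 110 + G - G**2 (P(G) = -7 + (-11*(1 - 11) - (-7 + G**2 - G)) = -7 + (-11*(-10) + (7 + G - G**2)) = -7 + (110 + (7 + G - G**2)) = -7 + (117 + G - G**2) = 110 + G - G**2)
326917 - P(129) = 326917 - (110 + 129 - 1*129**2) = 326917 - (110 + 129 - 1*16641) = 326917 - (110 + 129 - 16641) = 326917 - 1*(-16402) = 326917 + 16402 = 343319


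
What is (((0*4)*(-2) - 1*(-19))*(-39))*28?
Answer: -20748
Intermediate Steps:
(((0*4)*(-2) - 1*(-19))*(-39))*28 = ((0*(-2) + 19)*(-39))*28 = ((0 + 19)*(-39))*28 = (19*(-39))*28 = -741*28 = -20748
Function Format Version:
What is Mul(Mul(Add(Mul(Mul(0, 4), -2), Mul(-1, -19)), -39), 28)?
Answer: -20748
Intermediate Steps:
Mul(Mul(Add(Mul(Mul(0, 4), -2), Mul(-1, -19)), -39), 28) = Mul(Mul(Add(Mul(0, -2), 19), -39), 28) = Mul(Mul(Add(0, 19), -39), 28) = Mul(Mul(19, -39), 28) = Mul(-741, 28) = -20748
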